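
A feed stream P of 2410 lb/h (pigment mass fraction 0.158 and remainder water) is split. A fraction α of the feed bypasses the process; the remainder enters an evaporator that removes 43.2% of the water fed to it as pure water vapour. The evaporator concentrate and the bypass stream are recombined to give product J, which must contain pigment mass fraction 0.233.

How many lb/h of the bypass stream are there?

277.3 lb/h

All 2410×0.158 = 380.78 lb/h of pigment reaches J, so J = 380.78/0.233 = 1634.2 lb/h and vapour = 775.75 lb/h.
The evaporator receives (1−α)·2410 of feed at 0.842 water and removes 0.432 of that water:
0.432×0.842×(1−α)×2410 = 775.75
(1−α) = 775.75/876.62 = 0.8849;  α = 0.1151.
Bypass flow = 0.1151×2410 = 277.32 lb/h.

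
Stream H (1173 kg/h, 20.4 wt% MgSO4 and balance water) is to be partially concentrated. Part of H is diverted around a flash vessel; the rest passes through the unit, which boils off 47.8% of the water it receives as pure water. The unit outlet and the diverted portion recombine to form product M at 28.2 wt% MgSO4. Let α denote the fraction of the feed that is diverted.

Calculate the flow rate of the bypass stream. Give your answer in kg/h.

All 1173×0.204 = 239.29 kg/h of MgSO4 reaches M, so M = 239.29/0.282 = 848.55 kg/h and vapour = 324.45 kg/h.
The evaporator receives (1−α)·1173 of feed at 0.796 water and removes 0.478 of that water:
0.478×0.796×(1−α)×1173 = 324.45
(1−α) = 324.45/446.31 = 0.7269;  α = 0.2731.
Bypass flow = 0.2731×1173 = 320.29 kg/h.

320.3 kg/h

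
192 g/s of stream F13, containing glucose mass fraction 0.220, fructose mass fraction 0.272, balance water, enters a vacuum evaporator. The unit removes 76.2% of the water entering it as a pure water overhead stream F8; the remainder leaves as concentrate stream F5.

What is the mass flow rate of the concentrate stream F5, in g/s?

water entering = 192×0.508 = 97.536 g/s; overhead removed = 0.762×97.536 = 74.322 g/s.
Concentrate = 192 − 74.322 = 117.68 g/s.

117.7 g/s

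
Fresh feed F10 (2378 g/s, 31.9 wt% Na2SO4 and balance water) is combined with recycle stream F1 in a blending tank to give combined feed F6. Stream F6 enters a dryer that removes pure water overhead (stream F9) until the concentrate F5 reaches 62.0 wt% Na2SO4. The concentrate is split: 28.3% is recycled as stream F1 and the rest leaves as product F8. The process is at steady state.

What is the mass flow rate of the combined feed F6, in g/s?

2861 g/s

Overall Na2SO4 balance (none leaves overhead): Na2SO4 in fresh feed = Na2SO4 in product, i.e. 2378×0.319 = (1−0.283)·F5·0.620.
F5 = 758.58/(0.620×0.717) = 1706.4 g/s.
Recycle F1 = 0.283×1706.4 = 482.92 g/s.
Combined feed F6 = 2378 + 482.92 = 2860.9 g/s.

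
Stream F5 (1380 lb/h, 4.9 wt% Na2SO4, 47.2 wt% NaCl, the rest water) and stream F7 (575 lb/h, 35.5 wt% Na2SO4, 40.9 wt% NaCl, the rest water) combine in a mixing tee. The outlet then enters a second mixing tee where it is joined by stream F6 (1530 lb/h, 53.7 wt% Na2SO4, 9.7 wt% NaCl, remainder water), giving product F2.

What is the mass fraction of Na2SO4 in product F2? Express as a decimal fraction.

0.314

Overall, product flow = 3485 lb/h.
Na2SO4 in = 1380×0.049 + 575×0.355 + 1530×0.537 = 1093.4 lb/h.
Na2SO4 fraction in F2 = 0.314.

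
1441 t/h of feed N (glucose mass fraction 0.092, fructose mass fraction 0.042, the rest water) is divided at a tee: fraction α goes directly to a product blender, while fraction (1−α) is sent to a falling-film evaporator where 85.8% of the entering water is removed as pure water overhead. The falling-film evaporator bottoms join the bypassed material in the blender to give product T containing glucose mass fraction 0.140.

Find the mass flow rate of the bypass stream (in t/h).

All 1441×0.092 = 132.57 t/h of glucose reaches T, so T = 132.57/0.140 = 946.94 t/h and vapour = 494.06 t/h.
The evaporator receives (1−α)·1441 of feed at 0.866 water and removes 0.858 of that water:
0.858×0.866×(1−α)×1441 = 494.06
(1−α) = 494.06/1070.7 = 0.4614;  α = 0.5386.
Bypass flow = 0.5386×1441 = 776.08 t/h.

776.1 t/h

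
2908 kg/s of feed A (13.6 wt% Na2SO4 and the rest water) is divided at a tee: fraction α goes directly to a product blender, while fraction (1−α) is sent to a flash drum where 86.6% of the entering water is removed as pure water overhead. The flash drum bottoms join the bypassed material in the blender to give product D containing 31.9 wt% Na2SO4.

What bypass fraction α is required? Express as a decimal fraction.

All 2908×0.136 = 395.49 kg/s of Na2SO4 reaches D, so D = 395.49/0.319 = 1239.8 kg/s and vapour = 1668.2 kg/s.
The evaporator receives (1−α)·2908 of feed at 0.864 water and removes 0.866 of that water:
0.866×0.864×(1−α)×2908 = 1668.2
(1−α) = 1668.2/2175.8 = 0.7667;  α = 0.2333.

0.233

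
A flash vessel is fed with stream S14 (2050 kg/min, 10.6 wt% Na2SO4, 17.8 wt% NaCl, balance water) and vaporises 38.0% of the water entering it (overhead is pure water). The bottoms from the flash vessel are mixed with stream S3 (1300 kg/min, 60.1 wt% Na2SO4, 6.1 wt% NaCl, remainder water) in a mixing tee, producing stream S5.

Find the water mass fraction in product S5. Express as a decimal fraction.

0.483

Vapour removed = 0.380×0.716×2050 = 557.76 kg/min; concentrate = 1492.2 kg/min.
water reaching the mixer = 910.04 (from concentrate) + 1300×0.338 = 1349.4 kg/min.
Product flow = 1492.2 + 1300 = 2792.2 kg/min; water fraction = 0.483.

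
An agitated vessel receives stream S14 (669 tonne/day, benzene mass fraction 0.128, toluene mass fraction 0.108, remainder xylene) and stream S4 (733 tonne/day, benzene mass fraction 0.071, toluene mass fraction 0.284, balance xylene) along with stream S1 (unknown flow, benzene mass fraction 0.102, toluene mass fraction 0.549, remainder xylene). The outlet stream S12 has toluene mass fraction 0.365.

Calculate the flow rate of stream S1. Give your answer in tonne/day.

1257 tonne/day

Let S1 be the unknown flow. Total out = 1402 + S1.
toluene balance: 280.42 + 0.549·S1 = 0.365·(1402 + S1)
(0.549 − 0.365)·S1 = 0.365×1402 − 280.42 = 231.31
S1 = 231.31 / 0.184 = 1257.1 tonne/day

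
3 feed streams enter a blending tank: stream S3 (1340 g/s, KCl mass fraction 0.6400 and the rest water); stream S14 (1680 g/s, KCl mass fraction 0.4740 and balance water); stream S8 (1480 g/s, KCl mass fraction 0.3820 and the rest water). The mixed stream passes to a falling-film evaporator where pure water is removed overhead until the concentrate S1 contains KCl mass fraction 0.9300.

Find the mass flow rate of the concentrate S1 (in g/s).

2386 g/s

KCl entering = 1340×0.640 + 1680×0.474 + 1480×0.382 = 2219.3 g/s.
All KCl reports to S1, so S1 = 2219.3/0.930 = 2386.3 g/s.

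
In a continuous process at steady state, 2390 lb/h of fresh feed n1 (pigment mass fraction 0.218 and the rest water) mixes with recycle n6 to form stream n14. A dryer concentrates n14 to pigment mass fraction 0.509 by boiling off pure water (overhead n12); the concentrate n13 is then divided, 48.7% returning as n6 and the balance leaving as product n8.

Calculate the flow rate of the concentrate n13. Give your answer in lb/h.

1995 lb/h

Overall pigment balance (none leaves overhead): pigment in fresh feed = pigment in product, i.e. 2390×0.218 = (1−0.487)·n13·0.509.
n13 = 521.02/(0.509×0.513) = 1995.4 lb/h.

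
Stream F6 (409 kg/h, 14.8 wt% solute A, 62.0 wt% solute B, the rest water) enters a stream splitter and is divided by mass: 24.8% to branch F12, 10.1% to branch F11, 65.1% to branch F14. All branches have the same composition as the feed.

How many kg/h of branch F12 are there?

Branch F12 flow = 0.248×409 = 101.43 kg/h.

101.4 kg/h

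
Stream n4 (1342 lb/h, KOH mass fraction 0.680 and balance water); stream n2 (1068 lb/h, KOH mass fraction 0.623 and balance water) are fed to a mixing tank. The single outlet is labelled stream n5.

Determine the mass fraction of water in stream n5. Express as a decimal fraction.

Total flow out = 1342 + 1068 = 2410 lb/h.
water in = 1342×0.320 + 1068×0.377 = 832.08 lb/h.
water mass fraction in n5 = 832.08/2410 = 0.345.

0.345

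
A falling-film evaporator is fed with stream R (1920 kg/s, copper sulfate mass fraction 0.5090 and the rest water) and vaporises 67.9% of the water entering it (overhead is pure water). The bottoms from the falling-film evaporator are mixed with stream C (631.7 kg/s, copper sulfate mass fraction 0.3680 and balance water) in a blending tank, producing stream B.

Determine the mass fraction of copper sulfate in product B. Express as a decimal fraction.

0.6328

Vapour removed = 0.679×0.491×1920 = 640.11 kg/s; concentrate = 1279.9 kg/s.
copper sulfate reaching the mixer = 977.28 (from concentrate) + 631.7×0.368 = 1209.7 kg/s.
Product flow = 1279.9 + 631.7 = 1911.6 kg/s; copper sulfate fraction = 0.6328.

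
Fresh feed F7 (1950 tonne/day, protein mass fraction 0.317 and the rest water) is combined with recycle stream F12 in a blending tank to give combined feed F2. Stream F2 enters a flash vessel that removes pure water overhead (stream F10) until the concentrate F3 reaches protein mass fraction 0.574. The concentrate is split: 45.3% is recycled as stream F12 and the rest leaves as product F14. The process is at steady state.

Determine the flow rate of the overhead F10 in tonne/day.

873.1 tonne/day

Overall protein balance (none leaves overhead): protein in fresh feed = protein in product, i.e. 1950×0.317 = (1−0.453)·F3·0.574.
F3 = 618.15/(0.574×0.547) = 1968.8 tonne/day.
Recycle F12 = 0.453×1968.8 = 891.85 tonne/day.
Combined feed F2 = 1950 + 891.85 = 2841.9 tonne/day.
Overhead F10 = F2 − F3 = 2841.9 − 1968.8 = 873.08 tonne/day.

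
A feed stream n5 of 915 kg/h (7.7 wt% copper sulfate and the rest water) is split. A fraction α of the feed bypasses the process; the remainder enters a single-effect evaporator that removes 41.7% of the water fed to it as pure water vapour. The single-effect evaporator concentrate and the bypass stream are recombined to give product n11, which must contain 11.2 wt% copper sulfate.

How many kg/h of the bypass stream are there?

All 915×0.077 = 70.455 kg/h of copper sulfate reaches n11, so n11 = 70.455/0.112 = 629.06 kg/h and vapour = 285.94 kg/h.
The evaporator receives (1−α)·915 of feed at 0.923 water and removes 0.417 of that water:
0.417×0.923×(1−α)×915 = 285.94
(1−α) = 285.94/352.18 = 0.8119;  α = 0.1881.
Bypass flow = 0.1881×915 = 172.09 kg/h.

172.1 kg/h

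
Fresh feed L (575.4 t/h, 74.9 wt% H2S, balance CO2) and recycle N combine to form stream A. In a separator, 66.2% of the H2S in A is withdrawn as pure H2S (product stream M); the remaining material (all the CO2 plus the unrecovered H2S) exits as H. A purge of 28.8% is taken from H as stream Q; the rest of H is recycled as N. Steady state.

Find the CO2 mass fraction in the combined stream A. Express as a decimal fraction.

CO2 enters only via L and leaves only via the purge: 575.4×0.251 = 0.288×(CO2 in H), and the separator passes all CO2, so CO2 in A = CO2 in H = 501.48 t/h.
H2S in A: m_A = 575.4×0.749 + (1−0.288)·(1−0.662)·m_A, so m_A = 430.97/0.7593 = 567.56 t/h.
A = 567.56 + 501.48 = 1069 t/h.
CO2 fraction in A = 501.48/1069 = 0.469.

0.469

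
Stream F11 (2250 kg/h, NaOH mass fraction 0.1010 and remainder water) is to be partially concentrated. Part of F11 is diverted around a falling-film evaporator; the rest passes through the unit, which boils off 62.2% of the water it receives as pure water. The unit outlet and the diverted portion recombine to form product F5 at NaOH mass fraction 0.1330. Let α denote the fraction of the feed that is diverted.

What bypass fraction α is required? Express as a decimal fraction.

All 2250×0.101 = 227.25 kg/h of NaOH reaches F5, so F5 = 227.25/0.133 = 1708.6 kg/h and vapour = 541.35 kg/h.
The evaporator receives (1−α)·2250 of feed at 0.899 water and removes 0.622 of that water:
0.622×0.899×(1−α)×2250 = 541.35
(1−α) = 541.35/1258.2 = 0.4303;  α = 0.5697.

0.570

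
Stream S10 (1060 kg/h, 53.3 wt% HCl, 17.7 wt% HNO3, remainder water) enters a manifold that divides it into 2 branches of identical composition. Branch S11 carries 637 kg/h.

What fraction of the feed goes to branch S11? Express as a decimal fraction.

0.601

Fraction to S11 = 637/1060 = 0.6009.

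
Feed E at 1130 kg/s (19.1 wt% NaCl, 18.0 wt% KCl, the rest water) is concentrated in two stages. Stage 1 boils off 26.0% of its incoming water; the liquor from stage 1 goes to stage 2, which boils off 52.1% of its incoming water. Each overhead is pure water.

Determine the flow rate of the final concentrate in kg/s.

671.2 kg/s

water in feed = 1130×0.629 = 710.77 kg/s.
After stage 1: water left = (1−0.260)×710.77 = 525.97; stream total = 945.2 kg/s.
After stage 2: water left = (1−0.521)×525.97 = 251.94; final concentrate = 671.17 kg/s.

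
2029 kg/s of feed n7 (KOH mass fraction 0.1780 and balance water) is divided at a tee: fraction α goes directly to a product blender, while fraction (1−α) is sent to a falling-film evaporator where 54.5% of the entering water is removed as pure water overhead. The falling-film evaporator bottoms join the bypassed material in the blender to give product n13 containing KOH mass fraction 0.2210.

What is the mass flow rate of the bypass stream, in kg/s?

All 2029×0.178 = 361.16 kg/s of KOH reaches n13, so n13 = 361.16/0.221 = 1634.2 kg/s and vapour = 394.78 kg/s.
The evaporator receives (1−α)·2029 of feed at 0.822 water and removes 0.545 of that water:
0.545×0.822×(1−α)×2029 = 394.78
(1−α) = 394.78/908.97 = 0.4343;  α = 0.5657.
Bypass flow = 0.5657×2029 = 1147.8 kg/s.

1148 kg/s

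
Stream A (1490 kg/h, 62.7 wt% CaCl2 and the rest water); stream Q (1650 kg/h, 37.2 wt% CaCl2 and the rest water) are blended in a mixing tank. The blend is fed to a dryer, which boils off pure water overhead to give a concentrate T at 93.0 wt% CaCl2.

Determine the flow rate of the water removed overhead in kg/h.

1475 kg/h

CaCl2 entering = 1490×0.627 + 1650×0.372 = 1548 kg/h.
All CaCl2 reports to T, so T = 1548/0.930 = 1664.5 kg/h.
Total feed = 3140 kg/h; overhead = 3140 − 1664.5 = 1475.5 kg/h.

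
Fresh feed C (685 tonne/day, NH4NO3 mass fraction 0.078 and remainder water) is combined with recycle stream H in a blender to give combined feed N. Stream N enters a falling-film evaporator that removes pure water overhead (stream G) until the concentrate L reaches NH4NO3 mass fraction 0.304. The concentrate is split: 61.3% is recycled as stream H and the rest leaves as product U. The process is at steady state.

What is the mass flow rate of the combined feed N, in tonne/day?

Overall NH4NO3 balance (none leaves overhead): NH4NO3 in fresh feed = NH4NO3 in product, i.e. 685×0.078 = (1−0.613)·L·0.304.
L = 53.43/(0.304×0.387) = 454.15 tonne/day.
Recycle H = 0.613×454.15 = 278.39 tonne/day.
Combined feed N = 685 + 278.39 = 963.39 tonne/day.

963.4 tonne/day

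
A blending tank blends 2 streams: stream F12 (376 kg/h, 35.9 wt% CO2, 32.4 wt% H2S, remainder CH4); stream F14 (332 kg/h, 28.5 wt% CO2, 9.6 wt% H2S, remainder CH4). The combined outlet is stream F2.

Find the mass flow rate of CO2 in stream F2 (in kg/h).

CO2 out = CO2 in = 376×0.359 + 332×0.285 = 229.6 kg/h.

229.6 kg/h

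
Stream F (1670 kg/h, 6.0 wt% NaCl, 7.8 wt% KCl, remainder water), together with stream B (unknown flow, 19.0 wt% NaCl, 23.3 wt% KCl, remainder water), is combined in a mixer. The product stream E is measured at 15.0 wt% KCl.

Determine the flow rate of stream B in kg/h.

Let B be the unknown flow. Total out = 1670 + B.
KCl balance: 130.26 + 0.233·B = 0.150·(1670 + B)
(0.233 − 0.150)·B = 0.150×1670 − 130.26 = 120.24
B = 120.24 / 0.083 = 1448.7 kg/h

1449 kg/h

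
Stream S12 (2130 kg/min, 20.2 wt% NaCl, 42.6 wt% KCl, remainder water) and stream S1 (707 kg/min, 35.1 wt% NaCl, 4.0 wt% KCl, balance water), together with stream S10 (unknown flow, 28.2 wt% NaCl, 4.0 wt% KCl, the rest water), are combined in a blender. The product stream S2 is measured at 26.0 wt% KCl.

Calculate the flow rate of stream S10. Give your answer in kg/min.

Let S10 be the unknown flow. Total out = 2837 + S10.
KCl balance: 935.66 + 0.040·S10 = 0.260·(2837 + S10)
(0.040 − 0.260)·S10 = 0.260×2837 − 935.66 = -198.04
S10 = -198.04 / -0.220 = 900.18 kg/min

900.2 kg/min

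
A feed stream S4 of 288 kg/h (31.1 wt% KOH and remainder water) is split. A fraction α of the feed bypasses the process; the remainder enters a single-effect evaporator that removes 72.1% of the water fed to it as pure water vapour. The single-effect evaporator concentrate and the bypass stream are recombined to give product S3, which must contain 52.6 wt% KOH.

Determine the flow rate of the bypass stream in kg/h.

51.03 kg/h

All 288×0.311 = 89.568 kg/h of KOH reaches S3, so S3 = 89.568/0.526 = 170.28 kg/h and vapour = 117.72 kg/h.
The evaporator receives (1−α)·288 of feed at 0.689 water and removes 0.721 of that water:
0.721×0.689×(1−α)×288 = 117.72
(1−α) = 117.72/143.07 = 0.8228;  α = 0.1772.
Bypass flow = 0.1772×288 = 51.031 kg/h.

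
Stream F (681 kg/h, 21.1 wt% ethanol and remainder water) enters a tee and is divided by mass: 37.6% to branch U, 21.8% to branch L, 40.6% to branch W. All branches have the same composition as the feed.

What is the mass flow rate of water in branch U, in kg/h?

Branch U total = 0.376×681 = 256.06 kg/h.
water in U = 0.789×256.06 = 202.03 kg/h.

202 kg/h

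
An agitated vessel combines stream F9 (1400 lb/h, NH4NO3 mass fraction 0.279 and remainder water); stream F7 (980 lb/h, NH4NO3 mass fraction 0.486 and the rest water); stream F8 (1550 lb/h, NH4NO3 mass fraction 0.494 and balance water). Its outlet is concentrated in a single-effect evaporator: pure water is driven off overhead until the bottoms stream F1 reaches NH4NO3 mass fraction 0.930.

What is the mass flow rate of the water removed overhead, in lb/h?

NH4NO3 entering = 1400×0.279 + 980×0.486 + 1550×0.494 = 1632.6 lb/h.
All NH4NO3 reports to F1, so F1 = 1632.6/0.930 = 1755.5 lb/h.
Total feed = 3930 lb/h; overhead = 3930 − 1755.5 = 2174.5 lb/h.

2175 lb/h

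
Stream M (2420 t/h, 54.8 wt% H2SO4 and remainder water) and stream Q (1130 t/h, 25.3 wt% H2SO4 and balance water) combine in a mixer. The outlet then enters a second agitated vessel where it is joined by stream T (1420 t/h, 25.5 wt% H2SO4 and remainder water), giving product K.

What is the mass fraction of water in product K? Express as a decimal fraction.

0.603

Overall, product flow = 4970 t/h.
water in = 2420×0.452 + 1130×0.747 + 1420×0.745 = 2995.8 t/h.
water fraction in K = 0.603.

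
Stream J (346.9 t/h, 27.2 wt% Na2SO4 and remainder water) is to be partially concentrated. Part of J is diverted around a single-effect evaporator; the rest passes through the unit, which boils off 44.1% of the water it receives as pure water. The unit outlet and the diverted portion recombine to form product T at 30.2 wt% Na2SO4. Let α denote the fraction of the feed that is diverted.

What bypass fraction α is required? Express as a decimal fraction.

0.691

All 346.9×0.272 = 94.357 t/h of Na2SO4 reaches T, so T = 94.357/0.302 = 312.44 t/h and vapour = 34.46 t/h.
The evaporator receives (1−α)·346.9 of feed at 0.728 water and removes 0.441 of that water:
0.441×0.728×(1−α)×346.9 = 34.46
(1−α) = 34.46/111.37 = 0.3094;  α = 0.6906.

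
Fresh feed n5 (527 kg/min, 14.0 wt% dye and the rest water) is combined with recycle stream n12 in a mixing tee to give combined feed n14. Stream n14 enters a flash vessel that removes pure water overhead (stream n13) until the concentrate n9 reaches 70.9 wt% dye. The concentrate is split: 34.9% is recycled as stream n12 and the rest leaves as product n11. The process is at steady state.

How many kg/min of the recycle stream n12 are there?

55.79 kg/min

Overall dye balance (none leaves overhead): dye in fresh feed = dye in product, i.e. 527×0.140 = (1−0.349)·n9·0.709.
n9 = 73.78/(0.709×0.651) = 159.85 kg/min.
Recycle n12 = 0.349×159.85 = 55.787 kg/min.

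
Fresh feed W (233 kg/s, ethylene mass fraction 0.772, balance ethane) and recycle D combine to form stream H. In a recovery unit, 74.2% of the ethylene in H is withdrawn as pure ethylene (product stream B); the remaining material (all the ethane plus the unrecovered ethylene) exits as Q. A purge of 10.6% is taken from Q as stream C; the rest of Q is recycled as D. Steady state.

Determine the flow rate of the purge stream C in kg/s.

ethane enters only via W and leaves only via the purge: 233×0.228 = 0.106×(ethane in Q), and the recovery unit passes all ethane, so ethane in H = ethane in Q = 501.17 kg/s.
ethylene in H: m_A = 233×0.772 + (1−0.106)·(1−0.742)·m_A, so m_A = 179.88/0.7693 = 233.8 kg/s.
Q = (1−0.742)×233.8 + 501.17 = 561.49 kg/s.
Purge C = 0.106×561.49 = 59.518 kg/s.

59.52 kg/s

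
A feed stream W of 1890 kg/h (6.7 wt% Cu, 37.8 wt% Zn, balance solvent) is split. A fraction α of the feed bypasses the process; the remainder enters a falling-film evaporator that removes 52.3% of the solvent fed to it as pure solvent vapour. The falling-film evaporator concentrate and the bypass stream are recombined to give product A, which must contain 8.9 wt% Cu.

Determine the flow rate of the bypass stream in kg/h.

280.5 kg/h

All 1890×0.067 = 126.63 kg/h of Cu reaches A, so A = 126.63/0.089 = 1422.8 kg/h and vapour = 467.19 kg/h.
The evaporator receives (1−α)·1890 of feed at 0.555 solvent and removes 0.523 of that solvent:
0.523×0.555×(1−α)×1890 = 467.19
(1−α) = 467.19/548.6 = 0.8516;  α = 0.1484.
Bypass flow = 0.1484×1890 = 280.47 kg/h.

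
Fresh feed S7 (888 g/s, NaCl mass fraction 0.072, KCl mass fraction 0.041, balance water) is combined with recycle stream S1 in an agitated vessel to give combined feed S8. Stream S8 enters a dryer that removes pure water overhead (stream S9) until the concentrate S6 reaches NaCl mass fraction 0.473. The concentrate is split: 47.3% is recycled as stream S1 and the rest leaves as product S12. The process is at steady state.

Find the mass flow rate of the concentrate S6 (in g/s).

Overall NaCl balance (none leaves overhead): NaCl in fresh feed = NaCl in product, i.e. 888×0.072 = (1−0.473)·S6·0.473.
S6 = 63.936/(0.473×0.527) = 256.49 g/s.

256.5 g/s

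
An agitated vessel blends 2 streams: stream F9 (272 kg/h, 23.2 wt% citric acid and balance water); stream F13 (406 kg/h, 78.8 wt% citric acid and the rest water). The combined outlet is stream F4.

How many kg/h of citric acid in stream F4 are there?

383 kg/h

citric acid out = citric acid in = 272×0.232 + 406×0.788 = 383.03 kg/h.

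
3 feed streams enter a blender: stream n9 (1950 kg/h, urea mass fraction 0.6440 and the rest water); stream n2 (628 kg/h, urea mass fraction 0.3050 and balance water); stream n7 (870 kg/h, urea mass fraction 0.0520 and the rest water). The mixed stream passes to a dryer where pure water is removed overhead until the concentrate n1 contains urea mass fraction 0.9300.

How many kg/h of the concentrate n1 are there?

urea entering = 1950×0.644 + 628×0.305 + 870×0.052 = 1492.6 kg/h.
All urea reports to n1, so n1 = 1492.6/0.930 = 1604.9 kg/h.

1605 kg/h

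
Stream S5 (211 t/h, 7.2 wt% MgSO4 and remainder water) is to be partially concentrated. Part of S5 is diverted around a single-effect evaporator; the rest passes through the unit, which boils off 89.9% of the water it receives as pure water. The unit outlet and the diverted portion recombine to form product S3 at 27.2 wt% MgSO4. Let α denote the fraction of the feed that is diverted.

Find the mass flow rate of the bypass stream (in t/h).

25.03 t/h

All 211×0.072 = 15.192 t/h of MgSO4 reaches S3, so S3 = 15.192/0.272 = 55.853 t/h and vapour = 155.15 t/h.
The evaporator receives (1−α)·211 of feed at 0.928 water and removes 0.899 of that water:
0.899×0.928×(1−α)×211 = 155.15
(1−α) = 155.15/176.03 = 0.8814;  α = 0.1186.
Bypass flow = 0.1186×211 = 25.033 t/h.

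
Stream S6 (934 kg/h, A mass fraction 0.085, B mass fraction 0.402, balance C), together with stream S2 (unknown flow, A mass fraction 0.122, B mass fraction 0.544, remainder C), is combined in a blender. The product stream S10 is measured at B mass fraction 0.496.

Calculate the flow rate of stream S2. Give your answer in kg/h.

1829 kg/h

Let S2 be the unknown flow. Total out = 934 + S2.
B balance: 375.47 + 0.544·S2 = 0.496·(934 + S2)
(0.544 − 0.496)·S2 = 0.496×934 − 375.47 = 87.796
S2 = 87.796 / 0.048 = 1829.1 kg/h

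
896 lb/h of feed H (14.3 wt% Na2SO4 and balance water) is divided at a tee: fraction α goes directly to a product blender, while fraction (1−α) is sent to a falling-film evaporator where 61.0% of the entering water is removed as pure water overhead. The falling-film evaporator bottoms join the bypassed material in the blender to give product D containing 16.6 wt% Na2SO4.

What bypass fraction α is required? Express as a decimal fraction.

All 896×0.143 = 128.13 lb/h of Na2SO4 reaches D, so D = 128.13/0.166 = 771.86 lb/h and vapour = 124.14 lb/h.
The evaporator receives (1−α)·896 of feed at 0.857 water and removes 0.610 of that water:
0.610×0.857×(1−α)×896 = 124.14
(1−α) = 124.14/468.4 = 0.2650;  α = 0.7350.

0.735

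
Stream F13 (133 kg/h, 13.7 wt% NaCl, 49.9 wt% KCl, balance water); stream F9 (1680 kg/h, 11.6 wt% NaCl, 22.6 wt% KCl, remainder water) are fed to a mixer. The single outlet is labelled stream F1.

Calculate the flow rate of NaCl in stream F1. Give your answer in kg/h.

NaCl out = NaCl in = 133×0.137 + 1680×0.116 = 213.1 kg/h.

213.1 kg/h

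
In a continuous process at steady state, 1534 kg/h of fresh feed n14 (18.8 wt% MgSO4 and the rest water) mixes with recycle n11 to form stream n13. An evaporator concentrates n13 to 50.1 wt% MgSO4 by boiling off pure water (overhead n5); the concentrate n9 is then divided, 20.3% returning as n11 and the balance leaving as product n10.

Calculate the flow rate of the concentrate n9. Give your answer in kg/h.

722.2 kg/h

Overall MgSO4 balance (none leaves overhead): MgSO4 in fresh feed = MgSO4 in product, i.e. 1534×0.188 = (1−0.203)·n9·0.501.
n9 = 288.39/(0.501×0.797) = 722.25 kg/h.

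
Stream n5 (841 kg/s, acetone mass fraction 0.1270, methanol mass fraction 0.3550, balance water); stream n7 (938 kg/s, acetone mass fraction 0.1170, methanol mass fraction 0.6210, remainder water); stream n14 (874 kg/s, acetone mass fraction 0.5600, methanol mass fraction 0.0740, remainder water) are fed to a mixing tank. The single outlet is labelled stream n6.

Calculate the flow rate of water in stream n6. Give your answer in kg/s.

water out = water in = 841×0.518 + 938×0.262 + 874×0.366 = 1001.3 kg/s.

1001 kg/s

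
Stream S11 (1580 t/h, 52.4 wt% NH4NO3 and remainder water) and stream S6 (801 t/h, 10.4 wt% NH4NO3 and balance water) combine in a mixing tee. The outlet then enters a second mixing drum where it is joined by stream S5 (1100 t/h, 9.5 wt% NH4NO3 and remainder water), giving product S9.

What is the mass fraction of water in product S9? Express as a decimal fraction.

Overall, product flow = 3481 t/h.
water in = 1580×0.476 + 801×0.896 + 1100×0.905 = 2465.3 t/h.
water fraction in S9 = 0.708.

0.708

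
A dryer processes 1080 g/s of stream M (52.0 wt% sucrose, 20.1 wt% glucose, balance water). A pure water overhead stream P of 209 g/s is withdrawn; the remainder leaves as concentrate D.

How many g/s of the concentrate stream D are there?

Concentrate = 1080 − 209 = 871 g/s.

871 g/s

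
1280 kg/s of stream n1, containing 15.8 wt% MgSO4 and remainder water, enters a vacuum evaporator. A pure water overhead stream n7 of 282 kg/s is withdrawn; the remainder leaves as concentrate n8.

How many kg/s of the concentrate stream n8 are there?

998 kg/s

Concentrate = 1280 − 282 = 998 kg/s.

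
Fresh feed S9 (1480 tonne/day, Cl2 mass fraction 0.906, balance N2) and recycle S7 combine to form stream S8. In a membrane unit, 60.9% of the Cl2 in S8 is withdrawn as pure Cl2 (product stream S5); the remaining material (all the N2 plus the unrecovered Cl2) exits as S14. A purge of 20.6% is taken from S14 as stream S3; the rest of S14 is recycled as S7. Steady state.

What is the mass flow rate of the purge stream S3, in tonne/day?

N2 enters only via S9 and leaves only via the purge: 1480×0.094 = 0.206×(N2 in S14), and the membrane unit passes all N2, so N2 in S8 = N2 in S14 = 675.34 tonne/day.
Cl2 in S8: m_A = 1480×0.906 + (1−0.206)·(1−0.609)·m_A, so m_A = 1340.9/0.6895 = 1944.6 tonne/day.
S14 = (1−0.609)×1944.6 + 675.34 = 1435.7 tonne/day.
Purge S3 = 0.206×1435.7 = 295.75 tonne/day.

295.7 tonne/day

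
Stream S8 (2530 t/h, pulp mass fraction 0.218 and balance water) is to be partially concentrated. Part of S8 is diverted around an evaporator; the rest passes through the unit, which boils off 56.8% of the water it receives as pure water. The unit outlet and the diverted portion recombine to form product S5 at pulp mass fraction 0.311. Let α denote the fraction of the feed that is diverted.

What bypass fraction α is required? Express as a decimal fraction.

All 2530×0.218 = 551.54 t/h of pulp reaches S5, so S5 = 551.54/0.311 = 1773.4 t/h and vapour = 756.56 t/h.
The evaporator receives (1−α)·2530 of feed at 0.782 water and removes 0.568 of that water:
0.568×0.782×(1−α)×2530 = 756.56
(1−α) = 756.56/1123.8 = 0.6732;  α = 0.3268.

0.327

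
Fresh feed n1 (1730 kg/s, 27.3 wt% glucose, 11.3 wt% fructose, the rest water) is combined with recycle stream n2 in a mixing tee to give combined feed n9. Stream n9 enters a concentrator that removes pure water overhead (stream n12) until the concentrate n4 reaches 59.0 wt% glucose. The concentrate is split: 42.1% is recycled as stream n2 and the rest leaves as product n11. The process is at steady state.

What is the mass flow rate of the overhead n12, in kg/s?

Overall glucose balance (none leaves overhead): glucose in fresh feed = glucose in product, i.e. 1730×0.273 = (1−0.421)·n4·0.590.
n4 = 472.29/(0.590×0.579) = 1382.5 kg/s.
Recycle n2 = 0.421×1382.5 = 582.05 kg/s.
Combined feed n9 = 1730 + 582.05 = 2312 kg/s.
Overhead n12 = n9 − n4 = 2312 − 1382.5 = 929.51 kg/s.

929.5 kg/s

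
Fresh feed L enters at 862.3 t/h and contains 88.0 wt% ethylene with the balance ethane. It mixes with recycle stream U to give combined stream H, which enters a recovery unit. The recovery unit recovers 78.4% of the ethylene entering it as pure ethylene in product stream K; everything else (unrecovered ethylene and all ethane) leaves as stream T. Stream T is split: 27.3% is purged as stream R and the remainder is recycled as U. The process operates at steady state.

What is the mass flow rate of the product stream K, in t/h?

ethylene in H: m_A = 862.3×0.880 + (1−0.273)·(1−0.784)·m_A, so m_A = 758.82/0.8430 = 900.18 t/h.
Product K = 0.784×900.18 = 705.74 t/h.

705.7 t/h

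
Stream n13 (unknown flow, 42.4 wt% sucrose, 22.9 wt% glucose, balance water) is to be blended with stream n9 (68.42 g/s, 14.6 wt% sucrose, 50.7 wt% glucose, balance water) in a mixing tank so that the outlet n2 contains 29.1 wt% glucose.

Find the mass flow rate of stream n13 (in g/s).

Let n13 be the unknown flow. Total out = 68.42 + n13.
glucose balance: 34.689 + 0.229·n13 = 0.291·(68.42 + n13)
(0.229 − 0.291)·n13 = 0.291×68.42 − 34.689 = -14.779
n13 = -14.779 / -0.062 = 238.37 g/s

238.4 g/s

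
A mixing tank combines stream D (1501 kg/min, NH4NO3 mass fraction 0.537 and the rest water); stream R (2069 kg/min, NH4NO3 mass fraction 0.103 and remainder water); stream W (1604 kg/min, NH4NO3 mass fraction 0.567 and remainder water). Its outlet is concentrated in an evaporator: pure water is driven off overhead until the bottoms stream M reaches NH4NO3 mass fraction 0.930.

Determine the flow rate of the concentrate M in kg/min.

NH4NO3 entering = 1501×0.537 + 2069×0.103 + 1604×0.567 = 1928.6 kg/min.
All NH4NO3 reports to M, so M = 1928.6/0.930 = 2073.8 kg/min.

2074 kg/min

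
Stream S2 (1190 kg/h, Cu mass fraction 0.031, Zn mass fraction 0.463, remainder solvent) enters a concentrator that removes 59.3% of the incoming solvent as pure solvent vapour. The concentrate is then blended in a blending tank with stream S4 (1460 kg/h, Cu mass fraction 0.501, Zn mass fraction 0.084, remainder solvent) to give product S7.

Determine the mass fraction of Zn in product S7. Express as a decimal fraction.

0.294

Vapour removed = 0.593×0.506×1190 = 357.07 kg/h; concentrate = 832.93 kg/h.
Zn reaching the mixer = 550.97 (from concentrate) + 1460×0.084 = 673.61 kg/h.
Product flow = 832.93 + 1460 = 2292.9 kg/h; Zn fraction = 0.294.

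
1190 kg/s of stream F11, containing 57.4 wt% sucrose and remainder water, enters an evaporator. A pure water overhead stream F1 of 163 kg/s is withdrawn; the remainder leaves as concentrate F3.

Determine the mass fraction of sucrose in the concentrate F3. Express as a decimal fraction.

sucrose is not removed: 1190×0.574 = 683.06 kg/s of sucrose enters F3.
Concentrate = 1190 − 163 = 1027 kg/s.
Mass fraction = 683.06/1027 = 0.6651.

0.6651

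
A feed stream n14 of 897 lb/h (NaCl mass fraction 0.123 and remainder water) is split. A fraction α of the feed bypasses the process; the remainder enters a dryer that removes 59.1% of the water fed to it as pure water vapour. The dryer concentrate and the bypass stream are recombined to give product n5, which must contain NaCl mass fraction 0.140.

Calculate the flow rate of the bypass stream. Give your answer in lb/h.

686.9 lb/h

All 897×0.123 = 110.33 lb/h of NaCl reaches n5, so n5 = 110.33/0.140 = 788.08 lb/h and vapour = 108.92 lb/h.
The evaporator receives (1−α)·897 of feed at 0.877 water and removes 0.591 of that water:
0.591×0.877×(1−α)×897 = 108.92
(1−α) = 108.92/464.92 = 0.2343;  α = 0.7657.
Bypass flow = 0.7657×897 = 686.85 lb/h.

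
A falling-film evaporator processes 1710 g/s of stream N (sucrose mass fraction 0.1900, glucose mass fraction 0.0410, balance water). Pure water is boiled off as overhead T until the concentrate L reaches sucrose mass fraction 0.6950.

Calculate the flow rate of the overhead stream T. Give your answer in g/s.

sucrose is conserved: 1710×0.190 = 324.9 g/s all reports to the concentrate.
Concentrate = 324.9/(target fraction) = 467.48 g/s.
Overhead = 1710 − 467.48 = 1242.5 g/s.

1243 g/s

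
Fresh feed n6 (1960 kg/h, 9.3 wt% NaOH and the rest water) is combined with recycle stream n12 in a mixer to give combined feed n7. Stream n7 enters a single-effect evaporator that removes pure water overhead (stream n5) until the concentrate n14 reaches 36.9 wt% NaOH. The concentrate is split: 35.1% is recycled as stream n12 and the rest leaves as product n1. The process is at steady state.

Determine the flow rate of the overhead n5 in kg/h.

1466 kg/h

Overall NaOH balance (none leaves overhead): NaOH in fresh feed = NaOH in product, i.e. 1960×0.093 = (1−0.351)·n14·0.369.
n14 = 182.28/(0.369×0.649) = 761.15 kg/h.
Recycle n12 = 0.351×761.15 = 267.16 kg/h.
Combined feed n7 = 1960 + 267.16 = 2227.2 kg/h.
Overhead n5 = n7 − n14 = 2227.2 − 761.15 = 1466 kg/h.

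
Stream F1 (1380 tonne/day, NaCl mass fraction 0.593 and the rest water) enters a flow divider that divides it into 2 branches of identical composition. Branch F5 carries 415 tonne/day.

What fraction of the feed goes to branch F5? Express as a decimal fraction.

Fraction to F5 = 415/1380 = 0.3007.

0.301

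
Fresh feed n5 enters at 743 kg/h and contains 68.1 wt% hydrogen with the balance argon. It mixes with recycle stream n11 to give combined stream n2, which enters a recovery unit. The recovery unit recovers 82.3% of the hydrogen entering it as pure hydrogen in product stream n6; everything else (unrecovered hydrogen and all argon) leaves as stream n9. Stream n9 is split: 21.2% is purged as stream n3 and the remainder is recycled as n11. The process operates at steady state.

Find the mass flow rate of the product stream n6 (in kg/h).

hydrogen in n2: m_A = 743×0.681 + (1−0.212)·(1−0.823)·m_A, so m_A = 505.98/0.8605 = 587.99 kg/h.
Product n6 = 0.823×587.99 = 483.92 kg/h.

483.9 kg/h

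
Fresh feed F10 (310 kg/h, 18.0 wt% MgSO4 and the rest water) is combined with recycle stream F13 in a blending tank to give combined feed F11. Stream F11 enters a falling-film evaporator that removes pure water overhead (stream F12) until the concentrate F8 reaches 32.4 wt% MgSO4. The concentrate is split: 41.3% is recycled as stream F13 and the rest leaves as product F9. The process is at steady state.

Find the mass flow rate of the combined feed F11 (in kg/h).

431.2 kg/h

Overall MgSO4 balance (none leaves overhead): MgSO4 in fresh feed = MgSO4 in product, i.e. 310×0.180 = (1−0.413)·F8·0.324.
F8 = 55.8/(0.324×0.587) = 293.39 kg/h.
Recycle F13 = 0.413×293.39 = 121.17 kg/h.
Combined feed F11 = 310 + 121.17 = 431.17 kg/h.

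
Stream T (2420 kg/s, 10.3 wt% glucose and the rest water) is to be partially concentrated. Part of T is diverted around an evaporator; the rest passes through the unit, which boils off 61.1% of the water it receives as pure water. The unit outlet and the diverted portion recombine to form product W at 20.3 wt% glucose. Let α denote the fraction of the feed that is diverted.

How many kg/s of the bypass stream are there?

All 2420×0.103 = 249.26 kg/s of glucose reaches W, so W = 249.26/0.203 = 1227.9 kg/s and vapour = 1192.1 kg/s.
The evaporator receives (1−α)·2420 of feed at 0.897 water and removes 0.611 of that water:
0.611×0.897×(1−α)×2420 = 1192.1
(1−α) = 1192.1/1326.3 = 0.8988;  α = 0.1012.
Bypass flow = 0.1012×2420 = 244.87 kg/s.

244.9 kg/s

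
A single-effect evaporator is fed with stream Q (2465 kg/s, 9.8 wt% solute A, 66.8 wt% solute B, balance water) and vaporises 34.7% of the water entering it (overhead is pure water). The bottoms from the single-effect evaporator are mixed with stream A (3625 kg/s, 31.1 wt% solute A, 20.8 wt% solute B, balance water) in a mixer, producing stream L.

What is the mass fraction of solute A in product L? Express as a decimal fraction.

0.232

Vapour removed = 0.347×0.234×2465 = 200.15 kg/s; concentrate = 2264.8 kg/s.
solute A reaching the mixer = 241.57 (from concentrate) + 3625×0.311 = 1368.9 kg/s.
Product flow = 2264.8 + 3625 = 5889.8 kg/s; solute A fraction = 0.232.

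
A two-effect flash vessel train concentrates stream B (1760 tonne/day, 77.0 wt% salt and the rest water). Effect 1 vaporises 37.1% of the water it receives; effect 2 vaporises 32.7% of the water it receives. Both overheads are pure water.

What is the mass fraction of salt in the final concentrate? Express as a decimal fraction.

0.888

water in feed = 1760×0.230 = 404.8 tonne/day.
After stage 1: water left = (1−0.371)×404.8 = 254.62; stream total = 1609.8 tonne/day.
After stage 2: water left = (1−0.327)×254.62 = 171.36; final concentrate = 1526.6 tonne/day.
salt fraction = 1355.2/1526.6 = 0.888.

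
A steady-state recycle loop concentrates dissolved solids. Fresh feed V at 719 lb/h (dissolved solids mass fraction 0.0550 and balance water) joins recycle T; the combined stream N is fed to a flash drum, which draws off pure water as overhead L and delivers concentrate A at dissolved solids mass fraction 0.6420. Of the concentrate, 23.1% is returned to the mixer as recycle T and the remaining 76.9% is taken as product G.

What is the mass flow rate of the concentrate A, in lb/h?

80.1 lb/h

Overall dissolved solids balance (none leaves overhead): dissolved solids in fresh feed = dissolved solids in product, i.e. 719×0.055 = (1−0.231)·A·0.642.
A = 39.545/(0.642×0.769) = 80.1 lb/h.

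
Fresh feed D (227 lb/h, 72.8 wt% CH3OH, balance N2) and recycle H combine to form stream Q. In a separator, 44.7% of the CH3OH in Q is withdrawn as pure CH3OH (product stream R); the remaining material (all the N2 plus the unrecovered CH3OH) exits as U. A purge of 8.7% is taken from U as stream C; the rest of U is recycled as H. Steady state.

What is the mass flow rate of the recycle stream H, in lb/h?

N2 enters only via D and leaves only via the purge: 227×0.272 = 0.087×(N2 in U), and the separator passes all N2, so N2 in Q = N2 in U = 709.7 lb/h.
CH3OH in Q: m_A = 227×0.728 + (1−0.087)·(1−0.447)·m_A, so m_A = 165.26/0.4951 = 333.78 lb/h.
U = (1−0.447)×333.78 + 709.7 = 894.28 lb/h.
Recycle H = (1−0.087)×894.28 = 816.48 lb/h.

816.5 lb/h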